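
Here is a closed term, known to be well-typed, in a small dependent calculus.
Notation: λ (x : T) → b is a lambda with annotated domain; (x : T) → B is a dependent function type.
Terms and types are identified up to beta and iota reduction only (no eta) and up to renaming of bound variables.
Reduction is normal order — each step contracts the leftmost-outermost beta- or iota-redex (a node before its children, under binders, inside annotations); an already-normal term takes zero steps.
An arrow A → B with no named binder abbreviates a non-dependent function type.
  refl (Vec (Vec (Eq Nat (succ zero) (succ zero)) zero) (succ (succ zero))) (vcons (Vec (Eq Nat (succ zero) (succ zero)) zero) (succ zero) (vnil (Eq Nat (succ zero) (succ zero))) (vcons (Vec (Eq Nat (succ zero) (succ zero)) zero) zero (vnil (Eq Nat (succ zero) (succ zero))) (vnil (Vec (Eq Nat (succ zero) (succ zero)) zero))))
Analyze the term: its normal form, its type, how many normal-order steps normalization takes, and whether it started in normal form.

reduced normal form:
  refl (Vec (Vec (Eq Nat (succ zero) (succ zero)) zero) (succ (succ zero))) (vcons (Vec (Eq Nat (succ zero) (succ zero)) zero) (succ zero) (vnil (Eq Nat (succ zero) (succ zero))) (vcons (Vec (Eq Nat (succ zero) (succ zero)) zero) zero (vnil (Eq Nat (succ zero) (succ zero))) (vnil (Vec (Eq Nat (succ zero) (succ zero)) zero))))
the term's type:
  Eq (Vec (Vec (Eq Nat (succ zero) (succ zero)) zero) (succ (succ zero))) (vcons (Vec (Eq Nat (succ zero) (succ zero)) zero) (succ zero) (vnil (Eq Nat (succ zero) (succ zero))) (vcons (Vec (Eq Nat (succ zero) (succ zero)) zero) zero (vnil (Eq Nat (succ zero) (succ zero))) (vnil (Vec (Eq Nat (succ zero) (succ zero)) zero)))) (vcons (Vec (Eq Nat (succ zero) (succ zero)) zero) (succ zero) (vnil (Eq Nat (succ zero) (succ zero))) (vcons (Vec (Eq Nat (succ zero) (succ zero)) zero) zero (vnil (Eq Nat (succ zero) (succ zero))) (vnil (Vec (Eq Nat (succ zero) (succ zero)) zero))))
normal-order step count: 0
term was already normal: yes


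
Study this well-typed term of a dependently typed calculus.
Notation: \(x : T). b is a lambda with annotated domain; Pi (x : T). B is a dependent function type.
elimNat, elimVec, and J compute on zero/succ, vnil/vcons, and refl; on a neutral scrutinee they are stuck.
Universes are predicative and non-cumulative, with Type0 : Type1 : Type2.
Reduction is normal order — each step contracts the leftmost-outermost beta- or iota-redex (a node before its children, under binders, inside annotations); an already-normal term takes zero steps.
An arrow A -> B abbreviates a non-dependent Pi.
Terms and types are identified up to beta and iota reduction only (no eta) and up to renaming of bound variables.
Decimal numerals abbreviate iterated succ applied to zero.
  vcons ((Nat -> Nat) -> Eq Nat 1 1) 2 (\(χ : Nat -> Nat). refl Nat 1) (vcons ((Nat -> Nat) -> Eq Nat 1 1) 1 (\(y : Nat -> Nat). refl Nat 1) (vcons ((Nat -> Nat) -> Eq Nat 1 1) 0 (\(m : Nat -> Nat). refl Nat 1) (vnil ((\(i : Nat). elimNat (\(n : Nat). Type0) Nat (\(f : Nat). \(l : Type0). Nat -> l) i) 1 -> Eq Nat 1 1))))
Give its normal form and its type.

resulting normal form:
  vcons ((Nat -> Nat) -> Eq Nat 1 1) 2 (\(χ : Nat -> Nat). refl Nat 1) (vcons ((Nat -> Nat) -> Eq Nat 1 1) 1 (\(y : Nat -> Nat). refl Nat 1) (vcons ((Nat -> Nat) -> Eq Nat 1 1) 0 (\(m : Nat -> Nat). refl Nat 1) (vnil ((Nat -> Nat) -> Eq Nat 1 1))))
type:
  Vec ((Nat -> Nat) -> Eq Nat 1 1) 3
observation: the first redex contracted is a beta-redex; the normal form is reached in 5 normal-order steps.


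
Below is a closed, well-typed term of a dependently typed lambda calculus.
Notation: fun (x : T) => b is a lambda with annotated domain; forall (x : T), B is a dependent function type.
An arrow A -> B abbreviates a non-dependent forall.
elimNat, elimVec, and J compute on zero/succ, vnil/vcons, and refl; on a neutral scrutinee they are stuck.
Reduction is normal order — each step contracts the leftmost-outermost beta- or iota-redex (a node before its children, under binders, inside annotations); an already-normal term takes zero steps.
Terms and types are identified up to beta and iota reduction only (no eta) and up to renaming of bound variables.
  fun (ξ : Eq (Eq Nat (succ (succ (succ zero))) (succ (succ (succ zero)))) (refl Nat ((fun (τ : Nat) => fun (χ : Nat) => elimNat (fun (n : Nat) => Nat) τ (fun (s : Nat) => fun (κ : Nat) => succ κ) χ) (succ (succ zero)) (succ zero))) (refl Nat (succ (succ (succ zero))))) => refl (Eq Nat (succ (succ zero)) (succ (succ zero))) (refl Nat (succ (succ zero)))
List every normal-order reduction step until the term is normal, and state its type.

reduction (normal order):
  fun (ξ : Eq (Eq Nat (succ (succ (succ zero))) (succ (succ (succ zero)))) (refl Nat ((fun (τ : Nat) => fun (χ : Nat) => elimNat (fun (n : Nat) => Nat) τ (fun (s : Nat) => fun (κ : Nat) => succ κ) χ) (succ (succ zero)) (succ zero))) (refl Nat (succ (succ (succ zero))))) => refl (Eq Nat (succ (succ zero)) (succ (succ zero))) (refl Nat (succ (succ zero)))
  ~> fun (ξ : Eq (Eq Nat (succ (succ (succ zero))) (succ (succ (succ zero)))) (refl Nat ((fun (τ : Nat) => elimNat (fun (χ : Nat) => Nat) (succ (succ zero)) (fun (n : Nat) => fun (s : Nat) => succ s) τ) (succ zero))) (refl Nat (succ (succ (succ zero))))) => refl (Eq Nat (succ (succ zero)) (succ (succ zero))) (refl Nat (succ (succ zero)))
  ~> fun (ξ : Eq (Eq Nat (succ (succ (succ zero))) (succ (succ (succ zero)))) (refl Nat (elimNat (fun (τ : Nat) => Nat) (succ (succ zero)) (fun (χ : Nat) => fun (n : Nat) => succ n) (succ zero))) (refl Nat (succ (succ (succ zero))))) => refl (Eq Nat (succ (succ zero)) (succ (succ zero))) (refl Nat (succ (succ zero)))
  ~> fun (ξ : Eq (Eq Nat (succ (succ (succ zero))) (succ (succ (succ zero)))) (refl Nat ((fun (τ : Nat) => fun (χ : Nat) => succ χ) zero (elimNat (fun (n : Nat) => Nat) (succ (succ zero)) (fun (s : Nat) => fun (κ : Nat) => succ κ) zero))) (refl Nat (succ (succ (succ zero))))) => refl (Eq Nat (succ (succ zero)) (succ (succ zero))) (refl Nat (succ (succ zero)))
  ~> fun (ξ : Eq (Eq Nat (succ (succ (succ zero))) (succ (succ (succ zero)))) (refl Nat ((fun (τ : Nat) => succ τ) (elimNat (fun (χ : Nat) => Nat) (succ (succ zero)) (fun (n : Nat) => fun (s : Nat) => succ s) zero))) (refl Nat (succ (succ (succ zero))))) => refl (Eq Nat (succ (succ zero)) (succ (succ zero))) (refl Nat (succ (succ zero)))
  ~> fun (ξ : Eq (Eq Nat (succ (succ (succ zero))) (succ (succ (succ zero)))) (refl Nat (succ (elimNat (fun (τ : Nat) => Nat) (succ (succ zero)) (fun (χ : Nat) => fun (n : Nat) => succ n) zero))) (refl Nat (succ (succ (succ zero))))) => refl (Eq Nat (succ (succ zero)) (succ (succ zero))) (refl Nat (succ (succ zero)))
  ~> fun (ξ : Eq (Eq Nat (succ (succ (succ zero))) (succ (succ (succ zero)))) (refl Nat (succ (succ (succ zero)))) (refl Nat (succ (succ (succ zero))))) => refl (Eq Nat (succ (succ zero)) (succ (succ zero))) (refl Nat (succ (succ zero)))
type:
  Eq (Eq Nat (succ (succ (succ zero))) (succ (succ (succ zero)))) (refl Nat (succ (succ (succ zero)))) (refl Nat (succ (succ (succ zero)))) -> Eq (Eq Nat (succ (succ zero)) (succ (succ zero))) (refl Nat (succ (succ zero))) (refl Nat (succ (succ zero)))


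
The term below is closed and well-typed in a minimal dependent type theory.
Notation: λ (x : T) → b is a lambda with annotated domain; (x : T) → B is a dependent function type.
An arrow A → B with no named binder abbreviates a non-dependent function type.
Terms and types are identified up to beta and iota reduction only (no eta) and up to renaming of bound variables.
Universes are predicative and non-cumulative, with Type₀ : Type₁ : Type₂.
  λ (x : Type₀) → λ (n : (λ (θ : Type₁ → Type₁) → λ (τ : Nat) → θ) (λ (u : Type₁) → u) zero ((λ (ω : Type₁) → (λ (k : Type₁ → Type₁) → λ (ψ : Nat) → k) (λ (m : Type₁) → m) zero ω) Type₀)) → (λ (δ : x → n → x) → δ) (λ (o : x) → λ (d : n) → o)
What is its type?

type:
  (x : Type₀) → (n : Type₀) → x → n → x


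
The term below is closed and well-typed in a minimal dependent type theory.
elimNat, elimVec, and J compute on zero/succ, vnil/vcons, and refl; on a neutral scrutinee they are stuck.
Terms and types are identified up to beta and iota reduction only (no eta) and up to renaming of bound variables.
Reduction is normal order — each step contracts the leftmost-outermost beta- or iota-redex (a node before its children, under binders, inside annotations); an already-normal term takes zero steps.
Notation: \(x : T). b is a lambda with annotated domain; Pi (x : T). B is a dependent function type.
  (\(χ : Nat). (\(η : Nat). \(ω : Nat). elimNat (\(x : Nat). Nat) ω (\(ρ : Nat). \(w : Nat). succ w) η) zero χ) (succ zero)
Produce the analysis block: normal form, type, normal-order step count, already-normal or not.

normal form:
  succ zero
inferred type:
  Nat
reduction steps (normal order): 4
term was already normal: no
first contracted redex: a beta-redex


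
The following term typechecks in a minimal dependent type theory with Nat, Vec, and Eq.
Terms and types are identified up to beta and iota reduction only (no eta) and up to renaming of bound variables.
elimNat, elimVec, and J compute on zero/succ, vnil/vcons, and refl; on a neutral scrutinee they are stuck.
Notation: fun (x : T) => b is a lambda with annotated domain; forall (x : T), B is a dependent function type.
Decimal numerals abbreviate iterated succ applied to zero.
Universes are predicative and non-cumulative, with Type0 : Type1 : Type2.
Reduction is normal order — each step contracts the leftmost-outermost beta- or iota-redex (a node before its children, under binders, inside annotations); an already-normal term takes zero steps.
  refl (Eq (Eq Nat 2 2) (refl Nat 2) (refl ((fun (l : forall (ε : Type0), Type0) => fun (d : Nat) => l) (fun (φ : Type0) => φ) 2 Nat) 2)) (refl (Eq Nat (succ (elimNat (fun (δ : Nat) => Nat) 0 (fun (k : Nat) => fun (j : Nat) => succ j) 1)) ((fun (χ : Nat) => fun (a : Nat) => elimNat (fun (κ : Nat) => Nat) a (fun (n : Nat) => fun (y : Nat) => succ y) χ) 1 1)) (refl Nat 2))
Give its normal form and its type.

resulting normal form:
  refl (Eq (Eq Nat 2 2) (refl Nat 2) (refl Nat 2)) (refl (Eq Nat 2 2) (refl Nat 2))
the term's type:
  Eq (Eq (Eq Nat 2 2) (refl Nat 2) (refl Nat 2)) (refl (Eq Nat 2 2) (refl Nat 2)) (refl (Eq Nat 2 2) (refl Nat 2))


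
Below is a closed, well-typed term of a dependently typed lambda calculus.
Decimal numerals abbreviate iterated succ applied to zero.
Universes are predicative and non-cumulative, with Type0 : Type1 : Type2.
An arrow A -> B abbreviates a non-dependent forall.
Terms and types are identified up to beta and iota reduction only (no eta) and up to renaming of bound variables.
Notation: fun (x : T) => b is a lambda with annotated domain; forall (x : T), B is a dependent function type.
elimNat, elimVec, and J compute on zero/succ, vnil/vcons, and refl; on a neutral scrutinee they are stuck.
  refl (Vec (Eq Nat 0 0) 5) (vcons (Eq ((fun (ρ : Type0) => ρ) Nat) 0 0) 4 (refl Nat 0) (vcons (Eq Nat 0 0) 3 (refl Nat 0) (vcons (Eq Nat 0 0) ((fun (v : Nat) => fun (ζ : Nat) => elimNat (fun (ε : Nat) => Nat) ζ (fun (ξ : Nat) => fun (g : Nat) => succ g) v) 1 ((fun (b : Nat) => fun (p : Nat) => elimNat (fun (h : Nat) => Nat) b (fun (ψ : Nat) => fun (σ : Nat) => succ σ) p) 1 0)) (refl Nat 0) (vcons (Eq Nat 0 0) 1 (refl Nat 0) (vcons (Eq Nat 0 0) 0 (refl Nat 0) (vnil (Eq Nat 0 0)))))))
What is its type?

inferred type:
  Eq (Vec (Eq Nat 0 0) 5) (vcons (Eq Nat 0 0) 4 (refl Nat 0) (vcons (Eq Nat 0 0) 3 (refl Nat 0) (vcons (Eq Nat 0 0) 2 (refl Nat 0) (vcons (Eq Nat 0 0) 1 (refl Nat 0) (vcons (Eq Nat 0 0) 0 (refl Nat 0) (vnil (Eq Nat 0 0))))))) (vcons (Eq Nat 0 0) 4 (refl Nat 0) (vcons (Eq Nat 0 0) 3 (refl Nat 0) (vcons (Eq Nat 0 0) 2 (refl Nat 0) (vcons (Eq Nat 0 0) 1 (refl Nat 0) (vcons (Eq Nat 0 0) 0 (refl Nat 0) (vnil (Eq Nat 0 0)))))))


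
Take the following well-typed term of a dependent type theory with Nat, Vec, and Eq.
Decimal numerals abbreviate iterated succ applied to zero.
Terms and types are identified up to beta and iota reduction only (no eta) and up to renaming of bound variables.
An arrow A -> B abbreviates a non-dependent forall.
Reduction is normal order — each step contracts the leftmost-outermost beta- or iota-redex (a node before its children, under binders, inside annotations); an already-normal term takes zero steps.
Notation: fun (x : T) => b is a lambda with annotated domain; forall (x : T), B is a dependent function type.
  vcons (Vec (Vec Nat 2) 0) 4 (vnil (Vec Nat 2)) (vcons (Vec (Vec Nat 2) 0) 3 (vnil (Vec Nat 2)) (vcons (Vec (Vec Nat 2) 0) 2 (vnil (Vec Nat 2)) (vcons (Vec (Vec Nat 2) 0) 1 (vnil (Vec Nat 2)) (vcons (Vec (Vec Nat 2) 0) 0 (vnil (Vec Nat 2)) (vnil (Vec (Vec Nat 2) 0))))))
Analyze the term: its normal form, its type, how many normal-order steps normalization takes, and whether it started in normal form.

resulting normal form:
  vcons (Vec (Vec Nat 2) 0) 4 (vnil (Vec Nat 2)) (vcons (Vec (Vec Nat 2) 0) 3 (vnil (Vec Nat 2)) (vcons (Vec (Vec Nat 2) 0) 2 (vnil (Vec Nat 2)) (vcons (Vec (Vec Nat 2) 0) 1 (vnil (Vec Nat 2)) (vcons (Vec (Vec Nat 2) 0) 0 (vnil (Vec Nat 2)) (vnil (Vec (Vec Nat 2) 0))))))
type:
  Vec (Vec (Vec Nat 2) 0) 5
reduction steps (normal order): 0
term was already normal: yes


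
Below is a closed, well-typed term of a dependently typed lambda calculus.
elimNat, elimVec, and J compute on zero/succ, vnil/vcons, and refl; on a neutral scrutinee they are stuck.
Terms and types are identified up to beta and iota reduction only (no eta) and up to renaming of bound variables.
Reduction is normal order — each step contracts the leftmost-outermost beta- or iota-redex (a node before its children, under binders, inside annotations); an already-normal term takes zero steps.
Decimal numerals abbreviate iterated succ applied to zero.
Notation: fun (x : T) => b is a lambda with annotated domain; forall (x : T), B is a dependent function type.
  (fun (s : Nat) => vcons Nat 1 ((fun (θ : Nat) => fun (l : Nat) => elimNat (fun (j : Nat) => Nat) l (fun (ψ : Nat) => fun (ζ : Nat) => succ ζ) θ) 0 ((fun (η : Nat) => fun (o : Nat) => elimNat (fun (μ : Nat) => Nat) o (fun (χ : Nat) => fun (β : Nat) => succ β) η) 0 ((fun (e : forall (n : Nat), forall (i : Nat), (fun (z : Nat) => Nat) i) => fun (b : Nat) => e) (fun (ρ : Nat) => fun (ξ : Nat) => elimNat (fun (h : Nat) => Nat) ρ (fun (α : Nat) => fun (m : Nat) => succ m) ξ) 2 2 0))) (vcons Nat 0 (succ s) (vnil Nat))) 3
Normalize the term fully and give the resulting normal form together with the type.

normal form:
  vcons Nat 1 2 (vcons Nat 0 4 (vnil Nat))
the term's type:
  Vec Nat 2
observation: 12 normal-order steps separate the term from its normal form.


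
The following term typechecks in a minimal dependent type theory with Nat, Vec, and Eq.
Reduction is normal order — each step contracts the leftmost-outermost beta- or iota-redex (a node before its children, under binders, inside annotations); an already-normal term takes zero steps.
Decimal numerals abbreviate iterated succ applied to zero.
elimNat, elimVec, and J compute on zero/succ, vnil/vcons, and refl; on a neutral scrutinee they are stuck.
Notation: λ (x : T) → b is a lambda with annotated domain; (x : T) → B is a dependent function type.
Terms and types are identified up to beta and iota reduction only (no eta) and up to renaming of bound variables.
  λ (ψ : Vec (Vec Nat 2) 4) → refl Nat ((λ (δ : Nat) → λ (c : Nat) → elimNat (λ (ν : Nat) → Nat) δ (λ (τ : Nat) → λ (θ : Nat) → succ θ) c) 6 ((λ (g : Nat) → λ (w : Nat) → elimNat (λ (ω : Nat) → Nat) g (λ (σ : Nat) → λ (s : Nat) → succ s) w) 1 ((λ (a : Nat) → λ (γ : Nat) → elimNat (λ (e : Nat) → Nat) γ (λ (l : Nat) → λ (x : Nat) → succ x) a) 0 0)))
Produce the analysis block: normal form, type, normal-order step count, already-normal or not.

reduced normal form:
  λ (ψ : Vec (Vec Nat 2) 4) → refl Nat 7
type:
  (ψ : Vec (Vec Nat 2) 4) → Eq Nat 7 7
reduction steps (normal order): 12
term was already normal: no
first contracted redex: a beta-redex


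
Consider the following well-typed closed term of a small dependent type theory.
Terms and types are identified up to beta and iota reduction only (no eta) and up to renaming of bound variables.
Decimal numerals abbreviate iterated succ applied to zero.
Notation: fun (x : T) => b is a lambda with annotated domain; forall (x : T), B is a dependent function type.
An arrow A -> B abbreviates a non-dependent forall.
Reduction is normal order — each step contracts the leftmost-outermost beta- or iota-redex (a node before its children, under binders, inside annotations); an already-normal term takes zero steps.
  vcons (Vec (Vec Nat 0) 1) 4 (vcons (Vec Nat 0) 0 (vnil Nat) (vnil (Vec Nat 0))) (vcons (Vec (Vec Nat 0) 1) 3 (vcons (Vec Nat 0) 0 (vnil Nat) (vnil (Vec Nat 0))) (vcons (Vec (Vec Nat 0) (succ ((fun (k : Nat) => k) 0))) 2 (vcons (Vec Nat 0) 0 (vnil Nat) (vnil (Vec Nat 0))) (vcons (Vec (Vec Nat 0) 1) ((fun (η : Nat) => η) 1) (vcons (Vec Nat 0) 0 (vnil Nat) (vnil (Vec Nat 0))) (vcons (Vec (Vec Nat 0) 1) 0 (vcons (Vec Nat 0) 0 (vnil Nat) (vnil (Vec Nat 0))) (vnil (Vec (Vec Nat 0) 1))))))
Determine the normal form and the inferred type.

normal form:
  vcons (Vec (Vec Nat 0) 1) 4 (vcons (Vec Nat 0) 0 (vnil Nat) (vnil (Vec Nat 0))) (vcons (Vec (Vec Nat 0) 1) 3 (vcons (Vec Nat 0) 0 (vnil Nat) (vnil (Vec Nat 0))) (vcons (Vec (Vec Nat 0) 1) 2 (vcons (Vec Nat 0) 0 (vnil Nat) (vnil (Vec Nat 0))) (vcons (Vec (Vec Nat 0) 1) 1 (vcons (Vec Nat 0) 0 (vnil Nat) (vnil (Vec Nat 0))) (vcons (Vec (Vec Nat 0) 1) 0 (vcons (Vec Nat 0) 0 (vnil Nat) (vnil (Vec Nat 0))) (vnil (Vec (Vec Nat 0) 1))))))
type:
  Vec (Vec (Vec Nat 0) 1) 5
observation: 2 normal-order steps separate the term from its normal form.


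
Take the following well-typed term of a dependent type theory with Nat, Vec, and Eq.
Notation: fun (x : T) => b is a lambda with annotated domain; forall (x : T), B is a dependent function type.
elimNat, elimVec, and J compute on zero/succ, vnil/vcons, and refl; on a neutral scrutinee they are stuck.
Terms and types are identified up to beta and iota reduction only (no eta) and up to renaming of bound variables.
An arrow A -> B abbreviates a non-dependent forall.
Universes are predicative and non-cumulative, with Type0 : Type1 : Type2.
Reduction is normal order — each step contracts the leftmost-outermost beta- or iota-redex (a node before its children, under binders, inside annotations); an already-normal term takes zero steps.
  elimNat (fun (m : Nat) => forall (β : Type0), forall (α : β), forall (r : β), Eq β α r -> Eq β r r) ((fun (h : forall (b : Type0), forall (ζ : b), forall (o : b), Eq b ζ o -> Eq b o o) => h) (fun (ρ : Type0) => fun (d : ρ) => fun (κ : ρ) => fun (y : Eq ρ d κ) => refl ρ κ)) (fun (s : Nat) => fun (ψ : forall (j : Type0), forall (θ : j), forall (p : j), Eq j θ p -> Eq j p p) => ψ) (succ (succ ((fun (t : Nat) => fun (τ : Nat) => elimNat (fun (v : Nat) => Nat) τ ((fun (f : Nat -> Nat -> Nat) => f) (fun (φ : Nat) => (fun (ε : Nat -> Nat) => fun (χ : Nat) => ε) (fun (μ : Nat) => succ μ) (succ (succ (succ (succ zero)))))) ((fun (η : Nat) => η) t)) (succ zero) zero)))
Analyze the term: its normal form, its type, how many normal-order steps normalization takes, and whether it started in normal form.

normal form:
  fun (m : Type0) => fun (β : m) => fun (α : m) => fun (r : Eq m β α) => refl m α
type:
  forall (m : Type0), forall (β : m), forall (α : m), Eq m β α -> Eq m α α
normal-order step count: 21
term was already normal: no
first redex: an elimNat iota-redex


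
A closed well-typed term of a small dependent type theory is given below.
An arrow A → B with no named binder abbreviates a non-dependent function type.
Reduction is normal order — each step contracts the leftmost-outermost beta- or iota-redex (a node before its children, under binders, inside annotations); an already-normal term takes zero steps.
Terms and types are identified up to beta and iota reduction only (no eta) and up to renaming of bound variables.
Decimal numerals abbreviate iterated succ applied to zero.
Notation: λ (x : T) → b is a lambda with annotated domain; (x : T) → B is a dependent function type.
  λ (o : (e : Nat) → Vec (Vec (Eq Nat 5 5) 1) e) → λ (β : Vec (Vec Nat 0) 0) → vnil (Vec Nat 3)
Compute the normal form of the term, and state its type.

resulting normal form:
  λ (o : (e : Nat) → Vec (Vec (Eq Nat 5 5) 1) e) → λ (β : Vec (Vec Nat 0) 0) → vnil (Vec Nat 3)
inferred type:
  ((o : Nat) → Vec (Vec (Eq Nat 5 5) 1) o) → Vec (Vec Nat 0) 0 → Vec (Vec Nat 3) 0


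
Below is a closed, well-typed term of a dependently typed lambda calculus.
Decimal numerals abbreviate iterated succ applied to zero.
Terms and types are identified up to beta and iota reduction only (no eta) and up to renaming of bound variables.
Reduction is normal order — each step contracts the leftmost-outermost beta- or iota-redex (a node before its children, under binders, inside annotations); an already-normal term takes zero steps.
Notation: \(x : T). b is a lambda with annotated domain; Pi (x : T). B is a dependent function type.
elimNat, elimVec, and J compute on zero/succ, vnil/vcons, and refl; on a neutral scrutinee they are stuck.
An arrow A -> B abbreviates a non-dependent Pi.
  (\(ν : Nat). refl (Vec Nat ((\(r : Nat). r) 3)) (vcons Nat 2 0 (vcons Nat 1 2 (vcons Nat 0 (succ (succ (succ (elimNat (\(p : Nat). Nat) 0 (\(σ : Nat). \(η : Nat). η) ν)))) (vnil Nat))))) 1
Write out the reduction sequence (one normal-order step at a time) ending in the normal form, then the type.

reduction (normal order):
  (\(ν : Nat). refl (Vec Nat ((\(r : Nat). r) 3)) (vcons Nat 2 0 (vcons Nat 1 2 (vcons Nat 0 (succ (succ (succ (elimNat (\(p : Nat). Nat) 0 (\(σ : Nat). \(η : Nat). η) ν)))) (vnil Nat))))) 1
  ~> refl (Vec Nat ((\(ν : Nat). ν) 3)) (vcons Nat 2 0 (vcons Nat 1 2 (vcons Nat 0 (succ (succ (succ (elimNat (\(r : Nat). Nat) 0 (\(p : Nat). \(σ : Nat). σ) 1)))) (vnil Nat))))
  ~> refl (Vec Nat 3) (vcons Nat 2 0 (vcons Nat 1 2 (vcons Nat 0 (succ (succ (succ (elimNat (\(ν : Nat). Nat) 0 (\(r : Nat). \(p : Nat). p) 1)))) (vnil Nat))))
  ~> refl (Vec Nat 3) (vcons Nat 2 0 (vcons Nat 1 2 (vcons Nat 0 (succ (succ (succ ((\(ν : Nat). \(r : Nat). r) 0 (elimNat (\(p : Nat). Nat) 0 (\(σ : Nat). \(η : Nat). η) 0))))) (vnil Nat))))
  ~> refl (Vec Nat 3) (vcons Nat 2 0 (vcons Nat 1 2 (vcons Nat 0 (succ (succ (succ ((\(ν : Nat). ν) (elimNat (\(r : Nat). Nat) 0 (\(p : Nat). \(σ : Nat). σ) 0))))) (vnil Nat))))
  ~> refl (Vec Nat 3) (vcons Nat 2 0 (vcons Nat 1 2 (vcons Nat 0 (succ (succ (succ (elimNat (\(ν : Nat). Nat) 0 (\(r : Nat). \(p : Nat). p) 0)))) (vnil Nat))))
  ~> refl (Vec Nat 3) (vcons Nat 2 0 (vcons Nat 1 2 (vcons Nat 0 3 (vnil Nat))))
type:
  Eq (Vec Nat 3) (vcons Nat 2 0 (vcons Nat 1 2 (vcons Nat 0 3 (vnil Nat)))) (vcons Nat 2 0 (vcons Nat 1 2 (vcons Nat 0 3 (vnil Nat))))


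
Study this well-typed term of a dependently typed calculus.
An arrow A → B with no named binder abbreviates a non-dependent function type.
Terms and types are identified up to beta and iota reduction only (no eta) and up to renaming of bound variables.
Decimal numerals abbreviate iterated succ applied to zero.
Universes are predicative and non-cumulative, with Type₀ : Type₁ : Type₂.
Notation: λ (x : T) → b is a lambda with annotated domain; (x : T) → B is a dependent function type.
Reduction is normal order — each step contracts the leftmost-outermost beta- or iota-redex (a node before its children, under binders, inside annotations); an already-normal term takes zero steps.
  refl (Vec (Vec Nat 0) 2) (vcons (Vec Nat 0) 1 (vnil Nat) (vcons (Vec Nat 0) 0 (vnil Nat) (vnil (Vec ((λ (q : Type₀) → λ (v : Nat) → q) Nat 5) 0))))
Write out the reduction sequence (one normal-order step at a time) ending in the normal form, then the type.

normal-order reduction sequence:
  refl (Vec (Vec Nat 0) 2) (vcons (Vec Nat 0) 1 (vnil Nat) (vcons (Vec Nat 0) 0 (vnil Nat) (vnil (Vec ((λ (q : Type₀) → λ (v : Nat) → q) Nat 5) 0))))
  ~> refl (Vec (Vec Nat 0) 2) (vcons (Vec Nat 0) 1 (vnil Nat) (vcons (Vec Nat 0) 0 (vnil Nat) (vnil (Vec ((λ (q : Nat) → Nat) 5) 0))))
  ~> refl (Vec (Vec Nat 0) 2) (vcons (Vec Nat 0) 1 (vnil Nat) (vcons (Vec Nat 0) 0 (vnil Nat) (vnil (Vec Nat 0))))
type:
  Eq (Vec (Vec Nat 0) 2) (vcons (Vec Nat 0) 1 (vnil Nat) (vcons (Vec Nat 0) 0 (vnil Nat) (vnil (Vec Nat 0)))) (vcons (Vec Nat 0) 1 (vnil Nat) (vcons (Vec Nat 0) 0 (vnil Nat) (vnil (Vec Nat 0))))


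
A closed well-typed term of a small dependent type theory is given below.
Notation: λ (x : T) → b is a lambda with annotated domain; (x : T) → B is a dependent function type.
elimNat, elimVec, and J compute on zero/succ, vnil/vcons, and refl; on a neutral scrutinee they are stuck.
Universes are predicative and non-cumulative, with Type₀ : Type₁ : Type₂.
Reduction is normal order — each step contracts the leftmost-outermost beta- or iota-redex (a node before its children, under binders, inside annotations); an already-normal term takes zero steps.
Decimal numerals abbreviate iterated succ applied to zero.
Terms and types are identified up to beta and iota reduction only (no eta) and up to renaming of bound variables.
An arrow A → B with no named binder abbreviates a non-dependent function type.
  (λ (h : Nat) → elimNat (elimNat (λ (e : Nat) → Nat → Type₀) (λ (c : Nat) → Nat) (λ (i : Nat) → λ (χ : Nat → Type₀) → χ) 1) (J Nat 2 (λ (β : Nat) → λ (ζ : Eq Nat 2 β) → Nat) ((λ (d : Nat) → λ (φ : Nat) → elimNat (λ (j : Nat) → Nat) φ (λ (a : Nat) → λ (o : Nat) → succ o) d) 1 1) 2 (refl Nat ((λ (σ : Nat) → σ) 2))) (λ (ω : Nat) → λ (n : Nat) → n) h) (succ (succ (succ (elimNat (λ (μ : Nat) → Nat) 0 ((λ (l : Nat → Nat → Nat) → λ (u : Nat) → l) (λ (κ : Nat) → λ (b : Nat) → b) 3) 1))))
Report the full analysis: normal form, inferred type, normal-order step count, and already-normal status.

normal form:
  2
inferred type:
  Nat
steps to reach normal form (normal order): 28
term was already normal: no
first redex: a beta-redex


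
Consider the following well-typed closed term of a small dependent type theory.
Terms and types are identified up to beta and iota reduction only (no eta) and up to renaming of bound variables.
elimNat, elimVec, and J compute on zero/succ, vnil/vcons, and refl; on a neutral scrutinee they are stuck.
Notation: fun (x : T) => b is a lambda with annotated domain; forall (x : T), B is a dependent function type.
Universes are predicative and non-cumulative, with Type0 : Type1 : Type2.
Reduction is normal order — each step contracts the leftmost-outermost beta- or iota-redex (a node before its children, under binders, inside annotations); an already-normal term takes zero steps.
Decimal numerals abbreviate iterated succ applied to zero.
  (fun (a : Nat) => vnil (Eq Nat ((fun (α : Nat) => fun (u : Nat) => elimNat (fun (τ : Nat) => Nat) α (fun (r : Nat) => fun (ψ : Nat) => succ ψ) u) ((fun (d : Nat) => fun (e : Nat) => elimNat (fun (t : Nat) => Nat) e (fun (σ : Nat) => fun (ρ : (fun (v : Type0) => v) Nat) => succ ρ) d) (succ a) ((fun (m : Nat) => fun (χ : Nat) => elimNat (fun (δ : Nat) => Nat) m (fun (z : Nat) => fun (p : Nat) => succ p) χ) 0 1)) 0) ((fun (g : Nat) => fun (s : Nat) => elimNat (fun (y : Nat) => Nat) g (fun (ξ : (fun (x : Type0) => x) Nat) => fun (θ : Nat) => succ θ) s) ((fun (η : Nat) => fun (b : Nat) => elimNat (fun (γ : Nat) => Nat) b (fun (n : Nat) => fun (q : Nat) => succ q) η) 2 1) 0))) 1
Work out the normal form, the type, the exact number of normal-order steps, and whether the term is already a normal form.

normal form:
  vnil (Eq Nat 3 3)
the term's type:
  Vec (Eq Nat 3 3) 0
normal-order step count: 31
term was already normal: no
first contracted redex: a beta-redex


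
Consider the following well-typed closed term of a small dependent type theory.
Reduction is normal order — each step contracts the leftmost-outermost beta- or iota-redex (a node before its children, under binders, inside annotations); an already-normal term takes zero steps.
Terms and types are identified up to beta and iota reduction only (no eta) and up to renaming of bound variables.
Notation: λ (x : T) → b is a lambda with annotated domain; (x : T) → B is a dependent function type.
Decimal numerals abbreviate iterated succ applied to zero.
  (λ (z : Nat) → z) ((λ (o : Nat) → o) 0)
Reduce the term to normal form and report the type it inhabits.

resulting normal form:
  0
inferred type:
  Nat
observation: reduction starts at a beta-redex, and 2 normal-order steps reach the normal form.


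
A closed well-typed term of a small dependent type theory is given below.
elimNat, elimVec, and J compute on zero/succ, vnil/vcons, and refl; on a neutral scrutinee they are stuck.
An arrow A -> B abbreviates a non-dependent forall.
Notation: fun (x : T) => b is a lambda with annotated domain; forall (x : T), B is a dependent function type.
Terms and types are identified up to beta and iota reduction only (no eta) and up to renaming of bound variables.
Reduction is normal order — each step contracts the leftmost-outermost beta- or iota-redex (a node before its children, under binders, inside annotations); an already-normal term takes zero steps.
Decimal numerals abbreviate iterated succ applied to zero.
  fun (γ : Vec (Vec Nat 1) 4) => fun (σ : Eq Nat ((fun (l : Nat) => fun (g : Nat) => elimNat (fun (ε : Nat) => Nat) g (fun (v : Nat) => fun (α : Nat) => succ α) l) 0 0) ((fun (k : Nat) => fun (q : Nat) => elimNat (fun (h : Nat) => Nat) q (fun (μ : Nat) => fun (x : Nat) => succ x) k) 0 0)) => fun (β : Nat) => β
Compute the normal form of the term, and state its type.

reduced normal form:
  fun (γ : Vec (Vec Nat 1) 4) => fun (σ : Eq Nat 0 0) => fun (l : Nat) => l
inferred type:
  Vec (Vec Nat 1) 4 -> Eq Nat 0 0 -> Nat -> Nat


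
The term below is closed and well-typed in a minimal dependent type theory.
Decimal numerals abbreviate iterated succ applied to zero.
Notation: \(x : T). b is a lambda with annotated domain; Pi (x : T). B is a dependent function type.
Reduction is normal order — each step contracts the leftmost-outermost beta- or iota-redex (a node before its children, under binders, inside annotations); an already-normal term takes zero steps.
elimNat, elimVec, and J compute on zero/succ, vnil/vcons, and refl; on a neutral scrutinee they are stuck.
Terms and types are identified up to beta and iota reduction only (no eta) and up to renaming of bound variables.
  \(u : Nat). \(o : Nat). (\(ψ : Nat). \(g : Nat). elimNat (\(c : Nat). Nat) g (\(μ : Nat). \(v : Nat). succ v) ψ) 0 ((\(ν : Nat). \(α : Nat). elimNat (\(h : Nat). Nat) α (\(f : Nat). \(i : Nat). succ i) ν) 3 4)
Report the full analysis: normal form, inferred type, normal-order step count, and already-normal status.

normal form:
  \(u : Nat). \(o : Nat). 7
inferred type:
  Pi (u : Nat). Pi (o : Nat). Nat
steps to reach normal form (normal order): 15
term was already normal: no
first contracted redex: a beta-redex


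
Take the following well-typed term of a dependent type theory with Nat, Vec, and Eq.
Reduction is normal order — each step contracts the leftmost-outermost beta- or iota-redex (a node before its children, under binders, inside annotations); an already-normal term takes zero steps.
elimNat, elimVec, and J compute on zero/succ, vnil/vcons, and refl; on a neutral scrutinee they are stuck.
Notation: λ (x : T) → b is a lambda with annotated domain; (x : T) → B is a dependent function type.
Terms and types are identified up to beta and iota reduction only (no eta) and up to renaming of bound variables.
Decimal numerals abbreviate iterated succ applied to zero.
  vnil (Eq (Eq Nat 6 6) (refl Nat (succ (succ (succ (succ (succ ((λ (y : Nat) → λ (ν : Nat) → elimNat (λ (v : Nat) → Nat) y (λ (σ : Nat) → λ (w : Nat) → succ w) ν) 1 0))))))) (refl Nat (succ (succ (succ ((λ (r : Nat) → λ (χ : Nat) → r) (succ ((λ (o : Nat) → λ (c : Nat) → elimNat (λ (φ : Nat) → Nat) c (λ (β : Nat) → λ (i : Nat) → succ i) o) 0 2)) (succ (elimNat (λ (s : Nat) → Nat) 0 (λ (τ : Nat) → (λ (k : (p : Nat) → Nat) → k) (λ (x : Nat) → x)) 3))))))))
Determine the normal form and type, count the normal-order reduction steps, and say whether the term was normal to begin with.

reduced normal form:
  vnil (Eq (Eq Nat 6 6) (refl Nat 6) (refl Nat 6))
the term's type:
  Vec (Eq (Eq Nat 6 6) (refl Nat 6) (refl Nat 6)) 0
reduction steps (normal order): 8
started in normal form: no
first redex: a beta-redex


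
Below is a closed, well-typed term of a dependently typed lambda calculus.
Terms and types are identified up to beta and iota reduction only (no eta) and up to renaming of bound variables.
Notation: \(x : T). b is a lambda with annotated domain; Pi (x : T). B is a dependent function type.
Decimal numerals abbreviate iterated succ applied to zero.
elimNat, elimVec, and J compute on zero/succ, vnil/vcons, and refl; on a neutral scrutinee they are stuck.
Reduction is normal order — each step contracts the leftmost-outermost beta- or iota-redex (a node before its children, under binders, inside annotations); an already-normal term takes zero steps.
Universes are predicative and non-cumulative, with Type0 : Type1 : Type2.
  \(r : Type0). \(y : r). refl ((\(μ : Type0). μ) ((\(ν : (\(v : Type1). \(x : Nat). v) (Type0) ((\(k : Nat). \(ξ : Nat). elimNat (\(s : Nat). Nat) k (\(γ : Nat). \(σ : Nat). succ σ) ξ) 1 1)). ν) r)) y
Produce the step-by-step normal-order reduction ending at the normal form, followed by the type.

normal-order reduction sequence:
  \(r : Type0). \(y : r). refl ((\(μ : Type0). μ) ((\(ν : (\(v : Type1). \(x : Nat). v) (Type0) ((\(k : Nat). \(ξ : Nat). elimNat (\(s : Nat). Nat) k (\(γ : Nat). \(σ : Nat). succ σ) ξ) 1 1)). ν) r)) y
  ~> \(r : Type0). \(y : r). refl ((\(μ : (\(ν : Type1). \(v : Nat). ν) (Type0) ((\(x : Nat). \(k : Nat). elimNat (\(ξ : Nat). Nat) x (\(s : Nat). \(γ : Nat). succ γ) k) 1 1)). μ) r) y
  ~> \(r : Type0). \(y : r). refl r y
type:
  Pi (r : Type0). Pi (y : r). Eq r y y


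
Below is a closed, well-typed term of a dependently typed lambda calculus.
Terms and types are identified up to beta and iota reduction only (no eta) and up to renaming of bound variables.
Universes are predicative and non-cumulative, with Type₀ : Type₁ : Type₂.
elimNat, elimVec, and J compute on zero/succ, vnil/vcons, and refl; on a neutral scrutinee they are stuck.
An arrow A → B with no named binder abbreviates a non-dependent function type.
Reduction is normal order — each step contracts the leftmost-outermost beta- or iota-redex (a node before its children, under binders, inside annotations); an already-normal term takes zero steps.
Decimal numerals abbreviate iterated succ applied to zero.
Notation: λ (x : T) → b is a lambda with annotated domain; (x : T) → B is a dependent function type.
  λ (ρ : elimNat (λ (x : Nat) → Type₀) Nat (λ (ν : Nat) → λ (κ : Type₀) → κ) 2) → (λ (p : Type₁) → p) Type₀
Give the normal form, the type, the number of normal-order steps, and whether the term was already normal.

resulting normal form:
  λ (ρ : Nat) → Type₀
inferred type:
  Nat → Type₁
reduction steps (normal order): 8
already normal: no
first redex: an elimNat iota-redex


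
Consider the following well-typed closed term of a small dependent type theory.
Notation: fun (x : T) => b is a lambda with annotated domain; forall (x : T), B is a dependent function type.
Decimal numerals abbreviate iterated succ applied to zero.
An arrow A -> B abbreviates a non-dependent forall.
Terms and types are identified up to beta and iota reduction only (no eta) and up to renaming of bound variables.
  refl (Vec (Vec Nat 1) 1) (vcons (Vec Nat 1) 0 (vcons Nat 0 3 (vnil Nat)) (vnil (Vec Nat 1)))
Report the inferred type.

the term's type:
  Eq (Vec (Vec Nat 1) 1) (vcons (Vec Nat 1) 0 (vcons Nat 0 3 (vnil Nat)) (vnil (Vec Nat 1))) (vcons (Vec Nat 1) 0 (vcons Nat 0 3 (vnil Nat)) (vnil (Vec Nat 1)))


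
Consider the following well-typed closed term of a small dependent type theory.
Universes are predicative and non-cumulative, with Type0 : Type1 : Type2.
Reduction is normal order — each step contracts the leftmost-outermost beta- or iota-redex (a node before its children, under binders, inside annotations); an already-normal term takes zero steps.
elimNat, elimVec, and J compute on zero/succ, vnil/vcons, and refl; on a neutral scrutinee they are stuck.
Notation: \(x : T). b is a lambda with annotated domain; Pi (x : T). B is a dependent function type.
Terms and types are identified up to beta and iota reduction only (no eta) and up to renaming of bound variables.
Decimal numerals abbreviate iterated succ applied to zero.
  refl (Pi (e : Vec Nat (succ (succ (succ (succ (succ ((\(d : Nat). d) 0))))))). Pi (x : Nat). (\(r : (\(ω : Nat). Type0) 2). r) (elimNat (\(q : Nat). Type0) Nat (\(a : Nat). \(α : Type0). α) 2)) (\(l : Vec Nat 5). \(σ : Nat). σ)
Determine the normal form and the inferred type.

normal form:
  refl (Pi (e : Vec Nat 5). Pi (d : Nat). Nat) (\(x : Vec Nat 5). \(r : Nat). r)
type:
  Eq (Pi (e : Vec Nat 5). Pi (d : Nat). Nat) (\(x : Vec Nat 5). \(r : Nat). r) (\(ω : Vec Nat 5). \(q : Nat). q)


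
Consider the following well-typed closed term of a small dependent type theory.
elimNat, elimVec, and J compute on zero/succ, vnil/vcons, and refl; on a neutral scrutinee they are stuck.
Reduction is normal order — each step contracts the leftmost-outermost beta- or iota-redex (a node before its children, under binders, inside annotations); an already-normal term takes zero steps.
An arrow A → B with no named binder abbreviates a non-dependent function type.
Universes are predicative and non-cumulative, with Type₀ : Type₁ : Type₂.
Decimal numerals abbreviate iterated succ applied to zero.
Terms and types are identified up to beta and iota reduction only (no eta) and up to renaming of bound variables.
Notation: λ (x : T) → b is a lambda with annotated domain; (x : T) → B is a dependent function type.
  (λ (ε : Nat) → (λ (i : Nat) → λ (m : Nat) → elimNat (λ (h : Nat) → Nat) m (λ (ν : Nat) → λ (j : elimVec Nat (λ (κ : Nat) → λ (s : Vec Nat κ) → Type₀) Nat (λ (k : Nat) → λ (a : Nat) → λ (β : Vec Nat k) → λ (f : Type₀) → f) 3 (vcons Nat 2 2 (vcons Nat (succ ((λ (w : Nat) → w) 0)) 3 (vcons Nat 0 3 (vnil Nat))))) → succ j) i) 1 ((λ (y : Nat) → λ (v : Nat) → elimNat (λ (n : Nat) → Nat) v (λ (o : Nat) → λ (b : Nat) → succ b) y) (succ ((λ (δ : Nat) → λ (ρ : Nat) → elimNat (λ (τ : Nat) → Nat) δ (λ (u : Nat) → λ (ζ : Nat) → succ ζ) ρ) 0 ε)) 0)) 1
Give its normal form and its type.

resulting normal form:
  3
inferred type:
  Nat
observation: 22 normal-order steps separate the term from its normal form.


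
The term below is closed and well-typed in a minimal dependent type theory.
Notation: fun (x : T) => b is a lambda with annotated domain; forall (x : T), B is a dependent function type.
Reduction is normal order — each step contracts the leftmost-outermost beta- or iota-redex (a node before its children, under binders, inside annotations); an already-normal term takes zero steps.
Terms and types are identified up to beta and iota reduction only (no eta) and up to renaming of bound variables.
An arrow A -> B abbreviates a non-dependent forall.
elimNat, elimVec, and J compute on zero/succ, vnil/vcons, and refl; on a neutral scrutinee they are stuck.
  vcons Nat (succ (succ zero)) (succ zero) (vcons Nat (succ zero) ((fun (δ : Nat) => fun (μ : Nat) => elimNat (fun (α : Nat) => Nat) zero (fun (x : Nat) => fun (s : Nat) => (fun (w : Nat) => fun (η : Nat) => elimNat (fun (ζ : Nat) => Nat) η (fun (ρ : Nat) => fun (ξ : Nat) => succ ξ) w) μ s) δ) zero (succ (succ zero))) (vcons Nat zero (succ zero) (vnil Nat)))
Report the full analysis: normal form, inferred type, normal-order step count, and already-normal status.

normal form:
  vcons Nat (succ (succ zero)) (succ zero) (vcons Nat (succ zero) zero (vcons Nat zero (succ zero) (vnil Nat)))
type:
  Vec Nat (succ (succ (succ zero)))
steps to reach normal form (normal order): 3
started in normal form: no
first contracted redex: a beta-redex
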